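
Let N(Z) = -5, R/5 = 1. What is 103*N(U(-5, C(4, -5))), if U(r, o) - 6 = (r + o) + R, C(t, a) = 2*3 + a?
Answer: -515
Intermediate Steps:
R = 5 (R = 5*1 = 5)
C(t, a) = 6 + a
U(r, o) = 11 + o + r (U(r, o) = 6 + ((r + o) + 5) = 6 + ((o + r) + 5) = 6 + (5 + o + r) = 11 + o + r)
103*N(U(-5, C(4, -5))) = 103*(-5) = -515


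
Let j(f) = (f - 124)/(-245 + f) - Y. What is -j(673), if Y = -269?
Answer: -115681/428 ≈ -270.28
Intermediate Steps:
j(f) = 269 + (-124 + f)/(-245 + f) (j(f) = (f - 124)/(-245 + f) - 1*(-269) = (-124 + f)/(-245 + f) + 269 = 269 + (-124 + f)/(-245 + f))
-j(673) = -(-66029 + 270*673)/(-245 + 673) = -(-66029 + 181710)/428 = -115681/428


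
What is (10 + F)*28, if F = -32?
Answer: -616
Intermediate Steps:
(10 + F)*28 = (10 - 32)*28 = -22*28 = -616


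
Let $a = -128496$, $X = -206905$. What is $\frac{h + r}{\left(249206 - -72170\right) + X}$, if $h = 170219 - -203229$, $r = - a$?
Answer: $\frac{501944}{114471} \approx 4.3849$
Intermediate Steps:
$r = 128496$ ($r = \left(-1\right) \left(-128496\right) = 128496$)
$h = 373448$ ($h = 170219 + 203229 = 373448$)
$\frac{h + r}{\left(249206 - -72170\right) + X} = \frac{373448 + 128496}{\left(249206 - -72170\right) - 206905} = \frac{501944}{\left(249206 + 72170\right) - 206905} = \frac{501944}{321376 - 206905} = \frac{501944}{114471}$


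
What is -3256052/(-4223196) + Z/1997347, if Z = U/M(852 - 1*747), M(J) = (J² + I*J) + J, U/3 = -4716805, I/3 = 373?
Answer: 13940808582006386/18082933977044475 ≈ 0.77094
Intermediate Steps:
I = 1119 (I = 3*373 = 1119)
U = -14150415 (U = 3*(-4716805) = -14150415)
M(J) = J² + 1120*J (M(J) = (J² + 1119*J) + J = J² + 1120*J)
Z = -943361/8575 (Z = -14150415*1/((852 - 1*747)*(1120 + (852 - 1*747))) = -14150415*1/((852 - 747)*(1120 + (852 - 747))) = -14150415*1/(105*(1120 + 105)) = -14150415/(105*1225) = -14150415/128625 = -14150415*1/128625 = -943361/8575 ≈ -110.01)
-3256052/(-4223196) + Z/1997347 = -3256052/(-4223196) - 943361/8575/1997347 = -3256052*(-1/4223196) - 943361/8575*1/1997347 = 814013/1055799 - 943361/17127250525 = 13940808582006386/18082933977044475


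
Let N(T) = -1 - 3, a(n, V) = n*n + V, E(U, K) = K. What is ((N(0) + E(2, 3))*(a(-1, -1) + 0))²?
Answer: 0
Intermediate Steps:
a(n, V) = V + n² (a(n, V) = n² + V = V + n²)
N(T) = -4
((N(0) + E(2, 3))*(a(-1, -1) + 0))² = ((-4 + 3)*((-1 + (-1)²) + 0))² = (-((-1 + 1) + 0))² = (-(0 + 0))² = (-1*0)² = 0² = 0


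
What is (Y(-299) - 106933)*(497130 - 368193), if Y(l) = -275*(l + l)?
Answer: 7416069429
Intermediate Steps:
Y(l) = -550*l
(Y(-299) - 106933)*(497130 - 368193) = (-550*(-299) - 106933)*(497130 - 368193) = (164450 - 106933)*128937 = 57517*128937 = 7416069429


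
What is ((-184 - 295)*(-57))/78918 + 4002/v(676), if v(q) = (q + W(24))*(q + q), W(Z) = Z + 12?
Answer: 2216529409/6330696736 ≈ 0.35012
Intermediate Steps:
W(Z) = 12 + Z
v(q) = 2*q*(36 + q) (v(q) = (q + (12 + 24))*(q + q) = (q + 36)*(2*q) = (36 + q)*(2*q) = 2*q*(36 + q))
((-184 - 295)*(-57))/78918 + 4002/v(676) = ((-184 - 295)*(-57))/78918 + 4002/((2*676*(36 + 676))) = -479*(-57)*(1/78918) + 4002/((2*676*712)) = 27303*(1/78918) + 4002/962624 = 9101/26306 + 4002*(1/962624) = 9101/26306 + 2001/481312 = 2216529409/6330696736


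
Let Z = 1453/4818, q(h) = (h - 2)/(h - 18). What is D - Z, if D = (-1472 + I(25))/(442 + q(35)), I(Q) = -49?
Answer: -135544817/36361446 ≈ -3.7277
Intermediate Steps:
q(h) = (-2 + h)/(-18 + h)
Z = 1453/4818 (Z = 1453*(1/4818) = 1453/4818 ≈ 0.30158)
D = -25857/7547 (D = (-1472 - 49)/(442 + (-2 + 35)/(-18 + 35)) = -1521/(442 + 33/17) = -1521/7547/17 = -1521*17/7547 = -25857/7547 ≈ -3.4261)
D - Z = -25857/7547 - 1*1453/4818 = -25857/7547 - 1453/4818 = -135544817/36361446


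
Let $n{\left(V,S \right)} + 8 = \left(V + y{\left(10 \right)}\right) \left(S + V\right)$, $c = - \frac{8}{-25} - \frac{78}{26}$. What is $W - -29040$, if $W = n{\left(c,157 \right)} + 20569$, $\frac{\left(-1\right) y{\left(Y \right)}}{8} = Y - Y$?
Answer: $\frac{30742139}{625} \approx 49187.0$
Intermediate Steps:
$c = - \frac{67}{25}$ ($c = \left(-8\right) \left(- \frac{1}{25}\right) - 3 = \frac{8}{25} - 3 = - \frac{67}{25} \approx -2.68$)
$y{\left(Y \right)} = 0$ ($y{\left(Y \right)} = - 8 \left(Y - Y\right) = \left(-8\right) 0 = 0$)
$n{\left(V,S \right)} = -8 + V \left(S + V\right)$ ($n{\left(V,S \right)} = -8 + \left(V + 0\right) \left(S + V\right) = -8 + V \left(S + V\right)$)
$W = \frac{12592139}{625}$ ($W = \left(-8 + \left(- \frac{67}{25}\right)^{2} + 157 \left(- \frac{67}{25}\right)\right) + 20569 = \left(-8 + \frac{4489}{625} - \frac{10519}{25}\right) + 20569 = - \frac{263486}{625} + 20569 = \frac{12592139}{625} \approx 20147.0$)
$W - -29040 = \frac{12592139}{625} - -29040 = \frac{12592139}{625} + 29040 = \frac{30742139}{625}$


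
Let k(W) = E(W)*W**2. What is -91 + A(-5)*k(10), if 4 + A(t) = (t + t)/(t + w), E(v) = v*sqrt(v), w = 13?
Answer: -91 - 5250*sqrt(10) ≈ -16693.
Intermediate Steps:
E(v) = v**(3/2)
A(t) = -4 + 2*t/(13 + t) (A(t) = -4 + (t + t)/(t + 13) = -4 + (2*t)/(13 + t) = -4 + 2*t/(13 + t))
k(W) = W**(7/2) (k(W) = W**(3/2)*W**2 = W**(7/2))
-91 + A(-5)*k(10) = -91 + (2*(-26 - 1*(-5))/(13 - 5))*10**(7/2) = -91 + (2*(-26 + 5)/8)*(1000*sqrt(10)) = -91 + (2*(1/8)*(-21))*(1000*sqrt(10)) = -91 - 5250*sqrt(10)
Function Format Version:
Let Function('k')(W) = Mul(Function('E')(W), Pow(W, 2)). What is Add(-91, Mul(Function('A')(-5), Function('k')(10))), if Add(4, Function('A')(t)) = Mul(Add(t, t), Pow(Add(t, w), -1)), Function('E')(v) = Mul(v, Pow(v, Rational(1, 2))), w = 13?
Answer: Add(-91, Mul(-5250, Pow(10, Rational(1, 2)))) ≈ -16693.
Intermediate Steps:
Function('E')(v) = Pow(v, Rational(3, 2))
Function('A')(t) = Add(-4, Mul(2, t, Pow(Add(13, t), -1))) (Function('A')(t) = Add(-4, Mul(Add(t, t), Pow(Add(t, 13), -1))) = Add(-4, Mul(Mul(2, t), Pow(Add(13, t), -1))) = Add(-4, Mul(2, t, Pow(Add(13, t), -1))))
Function('k')(W) = Pow(W, Rational(7, 2)) (Function('k')(W) = Mul(Pow(W, Rational(3, 2)), Pow(W, 2)) = Pow(W, Rational(7, 2)))
Add(-91, Mul(Function('A')(-5), Function('k')(10))) = Add(-91, Mul(Mul(2, Pow(Add(13, -5), -1), Add(-26, Mul(-1, -5))), Pow(10, Rational(7, 2)))) = Add(-91, Mul(Mul(2, Pow(8, -1), Add(-26, 5)), Mul(1000, Pow(10, Rational(1, 2))))) = Add(-91, Mul(Mul(2, Rational(1, 8), -21), Mul(1000, Pow(10, Rational(1, 2))))) = Add(-91, Mul(Rational(-21, 4), Mul(1000, Pow(10, Rational(1, 2))))) = Add(-91, Mul(-5250, Pow(10, Rational(1, 2))))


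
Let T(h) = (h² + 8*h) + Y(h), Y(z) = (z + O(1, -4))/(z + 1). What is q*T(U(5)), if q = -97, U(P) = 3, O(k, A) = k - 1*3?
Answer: -12901/4 ≈ -3225.3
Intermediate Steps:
O(k, A) = -3 + k (O(k, A) = k - 3 = -3 + k)
Y(z) = (-2 + z)/(1 + z) (Y(z) = (z + (-3 + 1))/(z + 1) = (z - 2)/(1 + z) = (-2 + z)/(1 + z))
T(h) = h² + 8*h + (-2 + h)/(1 + h) (T(h) = (h² + 8*h) + (-2 + h)/(1 + h) = h² + 8*h + (-2 + h)/(1 + h))
q*T(U(5)) = -97*(-2 + 3 + 3*(1 + 3)*(8 + 3))/(1 + 3) = -97*(-2 + 3 + 3*4*11)/4 = -97*(-2 + 3 + 132)/4 = -97*133/4 = -12901/4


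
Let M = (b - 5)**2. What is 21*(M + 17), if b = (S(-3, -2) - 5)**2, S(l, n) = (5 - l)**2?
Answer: 253734453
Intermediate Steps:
b = 3481 (b = ((-5 - 3)**2 - 5)**2 = ((-8)**2 - 5)**2 = (64 - 5)**2 = 59**2 = 3481)
M = 12082576 (M = (3481 - 5)**2 = 3476**2 = 12082576)
21*(M + 17) = 21*(12082576 + 17) = 21*12082593 = 253734453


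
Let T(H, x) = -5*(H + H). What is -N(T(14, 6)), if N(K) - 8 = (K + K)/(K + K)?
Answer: -9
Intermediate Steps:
T(H, x) = -10*H
N(K) = 9 (N(K) = 8 + (K + K)/(K + K) = 8 + (2*K)/((2*K)) = 8 + (2*K)*(1/(2*K)) = 8 + 1 = 9)
-N(T(14, 6)) = -1*9 = -9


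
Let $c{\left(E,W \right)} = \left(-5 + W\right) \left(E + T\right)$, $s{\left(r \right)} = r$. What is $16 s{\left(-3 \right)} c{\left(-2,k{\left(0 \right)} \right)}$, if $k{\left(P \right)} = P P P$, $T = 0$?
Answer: $-480$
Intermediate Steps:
$k{\left(P \right)} = P^{3}$ ($k{\left(P \right)} = P^{2} P = P^{3}$)
$c{\left(E,W \right)} = E \left(-5 + W\right)$ ($c{\left(E,W \right)} = \left(-5 + W\right) \left(E + 0\right) = \left(-5 + W\right) E = E \left(-5 + W\right)$)
$16 s{\left(-3 \right)} c{\left(-2,k{\left(0 \right)} \right)} = 16 \left(-3\right) \left(- 2 \left(-5 + 0^{3}\right)\right) = - 48 \left(- 2 \left(-5 + 0\right)\right) = - 48 \left(\left(-2\right) \left(-5\right)\right) = \left(-48\right) 10 = -480$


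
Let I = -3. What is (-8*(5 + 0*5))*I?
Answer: 120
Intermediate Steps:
(-8*(5 + 0*5))*I = -8*(5 + 0*5)*(-3) = -8*(5 + 0)*(-3) = -8*5*(-3) = -40*(-3) = 120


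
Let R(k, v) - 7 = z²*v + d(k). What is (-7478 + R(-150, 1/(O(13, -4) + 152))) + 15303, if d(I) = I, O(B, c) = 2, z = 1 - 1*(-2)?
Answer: 1183037/154 ≈ 7682.1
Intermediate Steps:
z = 3 (z = 1 + 2 = 3)
R(k, v) = 7 + k + 9*v (R(k, v) = 7 + (3²*v + k) = 7 + (9*v + k) = 7 + (k + 9*v) = 7 + k + 9*v)
(-7478 + R(-150, 1/(O(13, -4) + 152))) + 15303 = (-7478 + (7 - 150 + 9/(2 + 152))) + 15303 = (-7478 + (7 - 150 + 9/154)) + 15303 = (-7478 - 22013/154) + 15303 = -1173625/154 + 15303 = 1183037/154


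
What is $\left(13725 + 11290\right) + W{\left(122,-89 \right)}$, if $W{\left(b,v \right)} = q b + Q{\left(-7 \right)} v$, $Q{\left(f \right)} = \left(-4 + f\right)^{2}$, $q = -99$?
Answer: $2168$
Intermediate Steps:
$W{\left(b,v \right)} = - 99 b + 121 v$ ($W{\left(b,v \right)} = - 99 b + \left(-4 - 7\right)^{2} v = - 99 b + \left(-11\right)^{2} v = - 99 b + 121 v$)
$\left(13725 + 11290\right) + W{\left(122,-89 \right)} = \left(13725 + 11290\right) + \left(\left(-99\right) 122 + 121 \left(-89\right)\right) = 25015 - 22847 = 2168$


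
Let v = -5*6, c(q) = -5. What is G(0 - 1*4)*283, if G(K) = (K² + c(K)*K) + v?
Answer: 1698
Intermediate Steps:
v = -30
G(K) = -30 + K² - 5*K (G(K) = (K² - 5*K) - 30 = -30 + K² - 5*K)
G(0 - 1*4)*283 = (-30 + (0 - 1*4)² - 5*(0 - 1*4))*283 = (-30 + (0 - 4)² - 5*(0 - 4))*283 = (-30 + (-4)² - 5*(-4))*283 = (-30 + 16 + 20)*283 = 6*283 = 1698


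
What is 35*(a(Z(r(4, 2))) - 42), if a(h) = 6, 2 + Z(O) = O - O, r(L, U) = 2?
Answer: -1260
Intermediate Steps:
Z(O) = -2 (Z(O) = -2 + (O - O) = -2 + 0 = -2)
35*(a(Z(r(4, 2))) - 42) = 35*(6 - 42) = 35*(-36) = -1260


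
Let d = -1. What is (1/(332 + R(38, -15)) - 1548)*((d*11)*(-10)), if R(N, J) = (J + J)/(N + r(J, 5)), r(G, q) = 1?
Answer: -366612125/2153 ≈ -1.7028e+5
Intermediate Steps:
R(N, J) = 2*J/(1 + N) (R(N, J) = (J + J)/(N + 1) = (2*J)/(1 + N) = 2*J/(1 + N))
(1/(332 + R(38, -15)) - 1548)*((d*11)*(-10)) = (1/(332 + 2*(-15)/(1 + 38)) - 1548)*(-1*11*(-10)) = (1/(332 + 2*(-15)/39) - 1548)*(-11*(-10)) = (1/(332 + 2*(-15)*(1/39)) - 1548)*110 = (1/(332 - 10/13) - 1548)*110 = (1/(4306/13) - 1548)*110 = (13/4306 - 1548)*110 = -6665675/4306*110 = -366612125/2153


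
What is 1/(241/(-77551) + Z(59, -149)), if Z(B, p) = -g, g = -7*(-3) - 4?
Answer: -77551/1318608 ≈ -0.058813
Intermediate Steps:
g = 17 (g = 21 - 4 = 17)
Z(B, p) = -17 (Z(B, p) = -1*17 = -17)
1/(241/(-77551) + Z(59, -149)) = 1/(241/(-77551) - 17) = 1/(241*(-1/77551) - 17) = 1/(-241/77551 - 17) = 1/(-1318608/77551) = -77551/1318608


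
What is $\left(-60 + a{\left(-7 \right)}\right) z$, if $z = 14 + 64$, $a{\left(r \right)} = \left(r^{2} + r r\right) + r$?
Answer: $2418$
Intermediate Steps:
$a{\left(r \right)} = r + 2 r^{2}$ ($a{\left(r \right)} = \left(r^{2} + r^{2}\right) + r = 2 r^{2} + r = r + 2 r^{2}$)
$z = 78$
$\left(-60 + a{\left(-7 \right)}\right) z = \left(-60 - 7 \left(1 + 2 \left(-7\right)\right)\right) 78 = \left(-60 - 7 \left(1 - 14\right)\right) 78 = \left(-60 - -91\right) 78 = \left(-60 + 91\right) 78 = 31 \cdot 78 = 2418$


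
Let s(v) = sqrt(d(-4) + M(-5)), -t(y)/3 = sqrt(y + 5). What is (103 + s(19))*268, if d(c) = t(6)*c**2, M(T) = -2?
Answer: 27604 + 268*sqrt(-2 - 48*sqrt(11)) ≈ 27604.0 + 3402.6*I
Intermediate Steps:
t(y) = -3*sqrt(5 + y) (t(y) = -3*sqrt(y + 5) = -3*sqrt(5 + y))
d(c) = -3*sqrt(11)*c**2 (d(c) = (-3*sqrt(5 + 6))*c**2 = (-3*sqrt(11))*c**2 = -3*sqrt(11)*c**2)
s(v) = sqrt(-2 - 48*sqrt(11)) (s(v) = sqrt(-3*sqrt(11)*(-4)**2 - 2) = sqrt(-3*sqrt(11)*16 - 2) = sqrt(-48*sqrt(11) - 2) = sqrt(-2 - 48*sqrt(11)))
(103 + s(19))*268 = (103 + sqrt(-2 - 48*sqrt(11)))*268 = 27604 + 268*sqrt(-2 - 48*sqrt(11))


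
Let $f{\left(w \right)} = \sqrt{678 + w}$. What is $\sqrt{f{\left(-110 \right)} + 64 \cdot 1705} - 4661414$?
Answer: $-4661414 + \sqrt{109120 + 2 \sqrt{142}} \approx -4.6611 \cdot 10^{6}$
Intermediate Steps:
$\sqrt{f{\left(-110 \right)} + 64 \cdot 1705} - 4661414 = \sqrt{\sqrt{678 - 110} + 64 \cdot 1705} - 4661414 = \sqrt{\sqrt{568} + 109120} - 4661414 = \sqrt{2 \sqrt{142} + 109120} - 4661414 = \sqrt{109120 + 2 \sqrt{142}} - 4661414 = -4661414 + \sqrt{109120 + 2 \sqrt{142}}$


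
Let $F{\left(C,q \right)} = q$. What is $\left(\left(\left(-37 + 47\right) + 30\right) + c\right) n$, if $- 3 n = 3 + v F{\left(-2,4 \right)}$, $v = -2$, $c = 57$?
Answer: $\frac{485}{3} \approx 161.67$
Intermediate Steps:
$n = \frac{5}{3}$ ($n = - \frac{3 - 8}{3} = \left(- \frac{1}{3}\right) \left(-5\right) = \frac{5}{3} \approx 1.6667$)
$\left(\left(\left(-37 + 47\right) + 30\right) + c\right) n = \left(\left(\left(-37 + 47\right) + 30\right) + 57\right) \frac{5}{3} = \left(\left(10 + 30\right) + 57\right) \frac{5}{3} = \left(40 + 57\right) \frac{5}{3} = 97 \cdot \frac{5}{3} = \frac{485}{3}$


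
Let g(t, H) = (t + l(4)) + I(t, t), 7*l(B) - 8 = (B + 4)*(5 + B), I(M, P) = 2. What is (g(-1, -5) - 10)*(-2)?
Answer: -34/7 ≈ -4.8571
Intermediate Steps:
l(B) = 8/7 + (4 + B)*(5 + B)/7 (l(B) = 8/7 + ((B + 4)*(5 + B))/7 = 8/7 + ((4 + B)*(5 + B))/7 = 8/7 + (4 + B)*(5 + B)/7)
g(t, H) = 94/7 + t (g(t, H) = (t + (4 + (1/7)*4**2 + (9/7)*4)) + 2 = (t + (4 + (1/7)*16 + 36/7)) + 2 = (t + (4 + 16/7 + 36/7)) + 2 = (t + 80/7) + 2 = (80/7 + t) + 2 = 94/7 + t)
(g(-1, -5) - 10)*(-2) = ((94/7 - 1) - 10)*(-2) = (87/7 - 10)*(-2) = (17/7)*(-2) = -34/7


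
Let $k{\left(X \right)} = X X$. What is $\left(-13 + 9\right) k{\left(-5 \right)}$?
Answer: $-100$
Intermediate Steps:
$k{\left(X \right)} = X^{2}$
$\left(-13 + 9\right) k{\left(-5 \right)} = \left(-13 + 9\right) \left(-5\right)^{2} = \left(-4\right) 25 = -100$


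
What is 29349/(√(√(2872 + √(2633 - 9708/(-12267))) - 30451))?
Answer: -29349*I*√4089/√(124514139 - √4089*√(11743608 + √44036783997)) ≈ -168.34*I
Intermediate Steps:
29349/(√(√(2872 + √(2633 - 9708/(-12267))) - 30451)) = 29349/(√(√(2872 + √(2633 - 9708*(-1/12267))) - 30451)) = 29349/(√(√(2872 + √(2633 + 3236/4089)) - 30451)) = 29349/(√(√(2872 + √(10769573/4089)) - 30451)) = 29349/(√(√(2872 + √44036783997/4089) - 30451)) = 29349/(√(-30451 + √(2872 + √44036783997/4089))) = 29349/√(-30451 + √(2872 + √44036783997/4089))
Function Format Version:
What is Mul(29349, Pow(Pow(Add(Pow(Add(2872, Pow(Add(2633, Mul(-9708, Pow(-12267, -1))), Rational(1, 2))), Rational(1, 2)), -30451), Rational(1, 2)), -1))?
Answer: Mul(-29349, I, Pow(4089, Rational(1, 2)), Pow(Add(124514139, Mul(-1, Pow(4089, Rational(1, 2)), Pow(Add(11743608, Pow(44036783997, Rational(1, 2))), Rational(1, 2)))), Rational(-1, 2))) ≈ Mul(-168.34, I)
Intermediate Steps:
Mul(29349, Pow(Pow(Add(Pow(Add(2872, Pow(Add(2633, Mul(-9708, Pow(-12267, -1))), Rational(1, 2))), Rational(1, 2)), -30451), Rational(1, 2)), -1)) = Mul(29349, Pow(Pow(Add(Pow(Add(2872, Pow(Add(2633, Mul(-9708, Rational(-1, 12267))), Rational(1, 2))), Rational(1, 2)), -30451), Rational(1, 2)), -1)) = Mul(29349, Pow(Pow(Add(Pow(Add(2872, Pow(Add(2633, Rational(3236, 4089)), Rational(1, 2))), Rational(1, 2)), -30451), Rational(1, 2)), -1)) = Mul(29349, Pow(Pow(Add(Pow(Add(2872, Pow(Rational(10769573, 4089), Rational(1, 2))), Rational(1, 2)), -30451), Rational(1, 2)), -1)) = Mul(29349, Pow(Pow(Add(Pow(Add(2872, Mul(Rational(1, 4089), Pow(44036783997, Rational(1, 2)))), Rational(1, 2)), -30451), Rational(1, 2)), -1)) = Mul(29349, Pow(Pow(Add(-30451, Pow(Add(2872, Mul(Rational(1, 4089), Pow(44036783997, Rational(1, 2)))), Rational(1, 2))), Rational(1, 2)), -1)) = Mul(29349, Pow(Add(-30451, Pow(Add(2872, Mul(Rational(1, 4089), Pow(44036783997, Rational(1, 2)))), Rational(1, 2))), Rational(-1, 2)))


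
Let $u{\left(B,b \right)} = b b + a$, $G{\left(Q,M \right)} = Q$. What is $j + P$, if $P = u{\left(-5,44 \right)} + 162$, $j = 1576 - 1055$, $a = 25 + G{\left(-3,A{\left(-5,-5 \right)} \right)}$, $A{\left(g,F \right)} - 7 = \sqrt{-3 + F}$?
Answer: $2641$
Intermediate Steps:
$A{\left(g,F \right)} = 7 + \sqrt{-3 + F}$
$a = 22$ ($a = 25 - 3 = 22$)
$u{\left(B,b \right)} = 22 + b^{2}$ ($u{\left(B,b \right)} = b b + 22 = b^{2} + 22 = 22 + b^{2}$)
$j = 521$ ($j = 1576 - 1055 = 521$)
$P = 2120$ ($P = \left(22 + 44^{2}\right) + 162 = \left(22 + 1936\right) + 162 = 1958 + 162 = 2120$)
$j + P = 521 + 2120 = 2641$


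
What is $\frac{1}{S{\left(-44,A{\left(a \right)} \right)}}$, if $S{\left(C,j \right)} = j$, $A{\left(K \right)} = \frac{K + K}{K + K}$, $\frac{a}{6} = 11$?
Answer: $1$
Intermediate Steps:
$a = 66$ ($a = 6 \cdot 11 = 66$)
$A{\left(K \right)} = 1$ ($A{\left(K \right)} = \frac{2 K}{2 K} = 2 K \frac{1}{2 K} = 1$)
$\frac{1}{S{\left(-44,A{\left(a \right)} \right)}} = 1^{-1} = 1$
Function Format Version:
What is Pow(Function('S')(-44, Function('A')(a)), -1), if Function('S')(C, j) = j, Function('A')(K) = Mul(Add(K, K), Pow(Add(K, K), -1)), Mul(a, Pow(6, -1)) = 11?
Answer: 1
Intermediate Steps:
a = 66 (a = Mul(6, 11) = 66)
Function('A')(K) = 1 (Function('A')(K) = Mul(Mul(2, K), Pow(Mul(2, K), -1)) = Mul(Mul(2, K), Mul(Rational(1, 2), Pow(K, -1))) = 1)
Pow(Function('S')(-44, Function('A')(a)), -1) = Pow(1, -1) = 1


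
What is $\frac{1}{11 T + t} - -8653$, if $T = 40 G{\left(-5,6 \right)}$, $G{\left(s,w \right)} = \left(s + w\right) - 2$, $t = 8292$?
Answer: $\frac{67943357}{7852} \approx 8653.0$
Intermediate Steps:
$G{\left(s,w \right)} = -2 + s + w$
$T = -40$ ($T = 40 \left(-2 - 5 + 6\right) = 40 \left(-1\right) = -40$)
$\frac{1}{11 T + t} - -8653 = \frac{1}{11 \left(-40\right) + 8292} - -8653 = \frac{1}{-440 + 8292} + 8653 = \frac{1}{7852} + 8653 = \frac{67943357}{7852}$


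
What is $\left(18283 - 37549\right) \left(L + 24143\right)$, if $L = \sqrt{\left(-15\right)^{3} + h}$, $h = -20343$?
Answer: $-465139038 - 19266 i \sqrt{23718} \approx -4.6514 \cdot 10^{8} - 2.9671 \cdot 10^{6} i$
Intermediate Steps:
$L = i \sqrt{23718}$ ($L = \sqrt{\left(-15\right)^{3} - 20343} = \sqrt{-3375 - 20343} = \sqrt{-23718} = i \sqrt{23718} \approx 154.01 i$)
$\left(18283 - 37549\right) \left(L + 24143\right) = \left(18283 - 37549\right) \left(i \sqrt{23718} + 24143\right) = - 19266 \left(24143 + i \sqrt{23718}\right) = -465139038 - 19266 i \sqrt{23718}$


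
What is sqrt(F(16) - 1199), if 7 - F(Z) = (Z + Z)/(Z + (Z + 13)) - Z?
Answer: 2*I*sqrt(66190)/15 ≈ 34.303*I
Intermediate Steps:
F(Z) = 7 + Z - 2*Z/(13 + 2*Z) (F(Z) = 7 - ((Z + Z)/(Z + (Z + 13)) - Z) = 7 - ((2*Z)/(Z + (13 + Z)) - Z) = 7 - ((2*Z)/(13 + 2*Z) - Z) = 7 - (2*Z/(13 + 2*Z) - Z) = 7 - (-Z + 2*Z/(13 + 2*Z)) = 7 + (Z - 2*Z/(13 + 2*Z)) = 7 + Z - 2*Z/(13 + 2*Z))
sqrt(F(16) - 1199) = sqrt((91 + 2*16**2 + 25*16)/(13 + 2*16) - 1199) = sqrt((91 + 2*256 + 400)/(13 + 32) - 1199) = sqrt((91 + 512 + 400)/45 - 1199) = sqrt((1/45)*1003 - 1199) = sqrt(1003/45 - 1199) = sqrt(-52952/45) = 2*I*sqrt(66190)/15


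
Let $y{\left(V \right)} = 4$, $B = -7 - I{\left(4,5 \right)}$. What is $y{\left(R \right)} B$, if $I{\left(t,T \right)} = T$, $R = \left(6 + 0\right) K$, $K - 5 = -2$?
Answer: $-48$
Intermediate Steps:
$K = 3$ ($K = 5 - 2 = 3$)
$R = 18$ ($R = \left(6 + 0\right) 3 = 6 \cdot 3 = 18$)
$B = -12$ ($B = -7 - 5 = -12$)
$y{\left(R \right)} B = 4 \left(-12\right) = -48$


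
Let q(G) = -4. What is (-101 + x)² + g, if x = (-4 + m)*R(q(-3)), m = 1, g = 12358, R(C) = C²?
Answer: 34559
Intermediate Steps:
x = -48 (x = (-4 + 1)*(-4)² = -3*16 = -48)
(-101 + x)² + g = (-101 - 48)² + 12358 = (-149)² + 12358 = 22201 + 12358 = 34559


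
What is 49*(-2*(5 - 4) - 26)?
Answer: -1372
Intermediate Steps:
49*(-2*(5 - 4) - 26) = 49*(-2*1 - 26) = 49*(-2 - 26) = 49*(-28) = -1372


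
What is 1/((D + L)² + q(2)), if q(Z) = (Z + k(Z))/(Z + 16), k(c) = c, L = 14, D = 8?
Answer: 9/4358 ≈ 0.0020652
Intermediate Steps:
q(Z) = 2*Z/(16 + Z) (q(Z) = (Z + Z)/(Z + 16) = (2*Z)/(16 + Z) = 2*Z/(16 + Z))
1/((D + L)² + q(2)) = 1/((8 + 14)² + 2*2/(16 + 2)) = 1/(22² + 2*2/18) = 1/(484 + 2*2*(1/18)) = 1/(484 + 2/9) = 1/(4358/9) = 9/4358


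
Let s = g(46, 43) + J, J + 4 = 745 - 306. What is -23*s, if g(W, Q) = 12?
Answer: -10281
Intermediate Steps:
J = 435 (J = -4 + (745 - 306) = -4 + 439 = 435)
s = 447 (s = 12 + 435 = 447)
-23*s = -23*447 = -10281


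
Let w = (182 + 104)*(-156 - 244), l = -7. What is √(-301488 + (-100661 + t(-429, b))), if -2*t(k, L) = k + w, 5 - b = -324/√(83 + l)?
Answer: I*√1378938/2 ≈ 587.14*I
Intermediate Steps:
w = -114400 (w = 286*(-400) = -114400)
b = 5 + 162*√19/19 (b = 5 - (-324)/(√(83 - 7)) = 5 - (-324)/(√76) = 5 - (-324)/(2*√19) = 5 - (-324)*√19/38 = 5 - (-162)*√19/19 = 5 + 162*√19/19 ≈ 42.165)
t(k, L) = 57200 - k/2 (t(k, L) = -(k - 114400)/2 = -(-114400 + k)/2 = 57200 - k/2)
√(-301488 + (-100661 + t(-429, b))) = √(-301488 + (-100661 + (57200 - ½*(-429)))) = √(-301488 + (-100661 + (57200 + 429/2))) = √(-301488 + (-100661 + 114829/2)) = √(-301488 - 86493/2) = √(-689469/2) = I*√1378938/2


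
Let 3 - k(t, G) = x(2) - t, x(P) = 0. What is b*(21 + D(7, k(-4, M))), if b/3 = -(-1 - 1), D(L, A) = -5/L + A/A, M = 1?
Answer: 894/7 ≈ 127.71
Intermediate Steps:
k(t, G) = 3 + t (k(t, G) = 3 - (0 - t) = 3 - (-1)*t = 3 + t)
D(L, A) = 1 - 5/L (D(L, A) = -5/L + 1 = 1 - 5/L)
b = 6 (b = 3*(-(-1 - 1)) = 3*(-1*(-2)) = 3*2 = 6)
b*(21 + D(7, k(-4, M))) = 6*(21 + (-5 + 7)/7) = 6*(21 + (⅐)*2) = 6*(21 + 2/7) = 6*(149/7) = 894/7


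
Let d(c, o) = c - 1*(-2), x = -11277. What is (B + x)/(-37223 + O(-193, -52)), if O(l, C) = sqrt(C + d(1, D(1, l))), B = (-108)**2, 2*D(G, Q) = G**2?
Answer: -14405301/1385551778 - 2709*I/1385551778 ≈ -0.010397 - 1.9552e-6*I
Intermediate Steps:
D(G, Q) = G**2/2
d(c, o) = 2 + c (d(c, o) = c + 2 = 2 + c)
B = 11664
O(l, C) = sqrt(3 + C) (O(l, C) = sqrt(C + (2 + 1)) = sqrt(C + 3) = sqrt(3 + C))
(B + x)/(-37223 + O(-193, -52)) = (11664 - 11277)/(-37223 + sqrt(3 - 52)) = 387/(-37223 + sqrt(-49)) = 387/(-37223 + 7*I) = 387*((-37223 - 7*I)/1385551778) = 387*(-37223 - 7*I)/1385551778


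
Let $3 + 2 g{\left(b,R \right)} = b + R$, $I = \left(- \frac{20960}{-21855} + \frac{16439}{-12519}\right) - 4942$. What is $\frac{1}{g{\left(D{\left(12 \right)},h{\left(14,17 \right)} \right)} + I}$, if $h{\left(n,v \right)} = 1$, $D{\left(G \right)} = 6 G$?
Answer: $- \frac{18240183}{89511036388} \approx -0.00020378$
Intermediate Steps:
$I = - \frac{90149442793}{18240183}$ ($I = \left(\left(-20960\right) \left(- \frac{1}{21855}\right) + 16439 \left(- \frac{1}{12519}\right)\right) - 4942 = \left(\frac{4192}{4371} - \frac{16439}{12519}\right) - 4942 = - \frac{6458407}{18240183} - 4942 = - \frac{90149442793}{18240183} \approx -4942.4$)
$g{\left(b,R \right)} = - \frac{3}{2} + \frac{R}{2} + \frac{b}{2}$ ($g{\left(b,R \right)} = - \frac{3}{2} + \frac{b + R}{2} = - \frac{3}{2} + \frac{R + b}{2} = - \frac{3}{2} + \left(\frac{R}{2} + \frac{b}{2}\right) = - \frac{3}{2} + \frac{R}{2} + \frac{b}{2}$)
$\frac{1}{g{\left(D{\left(12 \right)},h{\left(14,17 \right)} \right)} + I} = \frac{1}{\left(- \frac{3}{2} + \frac{1}{2} \cdot 1 + \frac{6 \cdot 12}{2}\right) - \frac{90149442793}{18240183}} = \frac{1}{\left(- \frac{3}{2} + \frac{1}{2} + \frac{1}{2} \cdot 72\right) - \frac{90149442793}{18240183}} = \frac{1}{\left(- \frac{3}{2} + \frac{1}{2} + 36\right) - \frac{90149442793}{18240183}} = \frac{1}{35 - \frac{90149442793}{18240183}} = \frac{1}{- \frac{89511036388}{18240183}} = - \frac{18240183}{89511036388}$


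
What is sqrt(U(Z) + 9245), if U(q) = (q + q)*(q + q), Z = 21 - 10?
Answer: 3*sqrt(1081) ≈ 98.636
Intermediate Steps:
Z = 11
U(q) = 4*q**2 (U(q) = (2*q)*(2*q) = 4*q**2)
sqrt(U(Z) + 9245) = sqrt(4*11**2 + 9245) = sqrt(4*121 + 9245) = sqrt(484 + 9245) = sqrt(9729) = 3*sqrt(1081)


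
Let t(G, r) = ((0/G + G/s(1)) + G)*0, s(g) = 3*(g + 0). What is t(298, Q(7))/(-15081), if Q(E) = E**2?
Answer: 0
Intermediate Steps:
s(g) = 3*g
t(G, r) = 0 (t(G, r) = ((0/G + G/((3*1))) + G)*0 = ((0 + G/3) + G)*0 = (G/3 + G)*0 = (4*G/3)*0 = 0)
t(298, Q(7))/(-15081) = 0/(-15081) = 0*(-1/15081) = 0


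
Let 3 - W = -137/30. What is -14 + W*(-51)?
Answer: -3999/10 ≈ -399.90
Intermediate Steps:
W = 227/30 (W = 3 - (-137)/30 = 3 - 1*(-137/30) = 3 + 137/30 = 227/30 ≈ 7.5667)
-14 + W*(-51) = -14 + (227/30)*(-51) = -14 - 3859/10 = -3999/10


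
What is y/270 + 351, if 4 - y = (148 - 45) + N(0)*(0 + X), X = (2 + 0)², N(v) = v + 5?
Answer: 94651/270 ≈ 350.56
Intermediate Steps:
N(v) = 5 + v
X = 4 (X = 2² = 4)
y = -119 (y = 4 - ((148 - 45) + (5 + 0)*(0 + 4)) = 4 - (103 + 5*4) = 4 - (103 + 20) = 4 - 1*123 = 4 - 123 = -119)
y/270 + 351 = -119/270 + 351 = 94651/270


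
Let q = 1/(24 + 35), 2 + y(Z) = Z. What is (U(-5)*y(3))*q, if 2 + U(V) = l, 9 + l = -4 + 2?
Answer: -13/59 ≈ -0.22034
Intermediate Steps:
y(Z) = -2 + Z
l = -11 (l = -9 + (-4 + 2) = -9 - 2 = -11)
U(V) = -13 (U(V) = -2 - 11 = -13)
q = 1/59 ≈ 0.016949
(U(-5)*y(3))*q = -13*(-2 + 3)*(1/59) = -13*1*(1/59) = -13*1/59 = -13/59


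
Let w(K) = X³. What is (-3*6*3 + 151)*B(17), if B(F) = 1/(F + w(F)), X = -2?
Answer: 97/9 ≈ 10.778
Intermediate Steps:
w(K) = -8 (w(K) = (-2)³ = -8)
B(F) = 1/(-8 + F) (B(F) = 1/(F - 8) = 1/(-8 + F))
(-3*6*3 + 151)*B(17) = (-3*6*3 + 151)/(-8 + 17) = (-18*3 + 151)/9 = (-54 + 151)*(⅑) = 97*(⅑) = 97/9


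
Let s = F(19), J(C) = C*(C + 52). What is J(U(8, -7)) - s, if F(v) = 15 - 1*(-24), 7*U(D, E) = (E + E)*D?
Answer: -615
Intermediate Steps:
U(D, E) = 2*D*E/7 (U(D, E) = ((E + E)*D)/7 = ((2*E)*D)/7 = (2*D*E)/7 = 2*D*E/7)
J(C) = C*(52 + C)
F(v) = 39 (F(v) = 15 + 24 = 39)
s = 39
J(U(8, -7)) - s = ((2/7)*8*(-7))*(52 + (2/7)*8*(-7)) - 1*39 = -16*(52 - 16) - 39 = -16*36 - 39 = -576 - 39 = -615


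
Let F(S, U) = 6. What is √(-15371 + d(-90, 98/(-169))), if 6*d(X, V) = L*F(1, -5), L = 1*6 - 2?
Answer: 11*I*√127 ≈ 123.96*I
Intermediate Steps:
L = 4 (L = 6 - 2 = 4)
d(X, V) = 4 (d(X, V) = (4*6)/6 = (⅙)*24 = 4)
√(-15371 + d(-90, 98/(-169))) = √(-15371 + 4) = √(-15367) = 11*I*√127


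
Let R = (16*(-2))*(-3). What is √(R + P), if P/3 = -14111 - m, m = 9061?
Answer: 2*I*√17355 ≈ 263.48*I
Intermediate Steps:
P = -69516 (P = 3*(-14111 - 1*9061) = 3*(-14111 - 9061) = 3*(-23172) = -69516)
R = 96 (R = -32*(-3) = 96)
√(R + P) = √(96 - 69516) = √(-69420) = 2*I*√17355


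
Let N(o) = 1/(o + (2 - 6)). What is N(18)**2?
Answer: 1/196 ≈ 0.0051020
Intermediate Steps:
N(o) = 1/(-4 + o) (N(o) = 1/(o - 4) = 1/(-4 + o))
N(18)**2 = (1/(-4 + 18))**2 = (1/14)**2 = 1/196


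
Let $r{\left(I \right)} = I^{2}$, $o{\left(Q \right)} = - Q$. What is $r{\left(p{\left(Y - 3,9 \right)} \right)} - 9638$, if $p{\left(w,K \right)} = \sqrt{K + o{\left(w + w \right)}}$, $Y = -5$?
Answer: $-9613$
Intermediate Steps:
$p{\left(w,K \right)} = \sqrt{K - 2 w}$ ($p{\left(w,K \right)} = \sqrt{K - \left(w + w\right)} = \sqrt{K - 2 w}$)
$r{\left(p{\left(Y - 3,9 \right)} \right)} - 9638 = \left(\sqrt{9 - 2 \left(-5 - 3\right)}\right)^{2} - 9638 = \left(\sqrt{9 - -16}\right)^{2} - 9638 = \left(\sqrt{9 + 16}\right)^{2} - 9638 = \left(\sqrt{25}\right)^{2} - 9638 = 5^{2} - 9638 = 25 - 9638 = -9613$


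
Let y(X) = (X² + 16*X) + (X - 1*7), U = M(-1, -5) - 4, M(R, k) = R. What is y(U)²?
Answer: 4489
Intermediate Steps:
U = -5 (U = -1 - 4 = -5)
y(X) = -7 + X² + 17*X (y(X) = (X² + 16*X) + (X - 7) = (X² + 16*X) + (-7 + X) = -7 + X² + 17*X)
y(U)² = (-7 + (-5)² + 17*(-5))² = (-7 + 25 - 85)² = (-67)² = 4489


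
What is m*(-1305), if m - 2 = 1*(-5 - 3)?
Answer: 7830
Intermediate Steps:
m = -6 (m = 2 + 1*(-5 - 3) = 2 + 1*(-8) = 2 - 8 = -6)
m*(-1305) = -6*(-1305) = 7830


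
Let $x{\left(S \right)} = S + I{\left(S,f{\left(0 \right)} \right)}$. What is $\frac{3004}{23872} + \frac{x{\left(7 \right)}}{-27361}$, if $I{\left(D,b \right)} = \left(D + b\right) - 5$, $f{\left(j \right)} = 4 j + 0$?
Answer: $\frac{20494399}{163290448} \approx 0.12551$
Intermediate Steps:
$f{\left(j \right)} = 4 j$
$I{\left(D,b \right)} = -5 + D + b$
$x{\left(S \right)} = -5 + 2 S$ ($x{\left(S \right)} = S + \left(-5 + S + 4 \cdot 0\right) = S + \left(-5 + S + 0\right) = S + \left(-5 + S\right) = -5 + 2 S$)
$\frac{3004}{23872} + \frac{x{\left(7 \right)}}{-27361} = \frac{3004}{23872} + \frac{-5 + 2 \cdot 7}{-27361} = 3004 \cdot \frac{1}{23872} + \left(-5 + 14\right) \left(- \frac{1}{27361}\right) = \frac{751}{5968} + 9 \left(- \frac{1}{27361}\right) = \frac{751}{5968} - \frac{9}{27361} = \frac{20494399}{163290448}$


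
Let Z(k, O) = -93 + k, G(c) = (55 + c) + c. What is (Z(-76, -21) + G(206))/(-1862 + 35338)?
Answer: 149/16738 ≈ 0.0089019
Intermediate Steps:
G(c) = 55 + 2*c
(Z(-76, -21) + G(206))/(-1862 + 35338) = ((-93 - 76) + (55 + 2*206))/(-1862 + 35338) = (-169 + (55 + 412))/33476 = (-169 + 467)*(1/33476) = 298*(1/33476) = 149/16738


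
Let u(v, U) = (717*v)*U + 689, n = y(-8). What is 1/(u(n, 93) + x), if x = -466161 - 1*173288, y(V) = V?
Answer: -1/1172208 ≈ -8.5309e-7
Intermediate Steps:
n = -8
u(v, U) = 689 + 717*U*v (u(v, U) = 717*U*v + 689 = 689 + 717*U*v)
x = -639449 (x = -466161 - 173288 = -639449)
1/(u(n, 93) + x) = 1/((689 + 717*93*(-8)) - 639449) = 1/((689 - 533448) - 639449) = 1/(-532759 - 639449) = 1/(-1172208) = -1/1172208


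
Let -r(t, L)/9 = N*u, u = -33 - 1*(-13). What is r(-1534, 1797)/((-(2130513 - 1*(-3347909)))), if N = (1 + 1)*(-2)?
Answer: 360/2739211 ≈ 0.00013142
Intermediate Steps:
N = -4 (N = 2*(-2) = -4)
u = -20 (u = -33 + 13 = -20)
r(t, L) = -720 (r(t, L) = -(-36)*(-20) = -9*80 = -720)
r(-1534, 1797)/((-(2130513 - 1*(-3347909)))) = -720*(-1/(2130513 - 1*(-3347909))) = -720*(-1/(2130513 + 3347909)) = -720/((-1*5478422)) = -720/(-5478422) = -720*(-1/5478422) = 360/2739211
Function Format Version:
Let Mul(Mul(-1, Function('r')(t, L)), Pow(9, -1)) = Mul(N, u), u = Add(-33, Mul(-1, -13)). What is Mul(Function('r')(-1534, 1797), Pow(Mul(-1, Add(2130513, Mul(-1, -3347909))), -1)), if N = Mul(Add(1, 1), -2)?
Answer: Rational(360, 2739211) ≈ 0.00013142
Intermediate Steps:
N = -4 (N = Mul(2, -2) = -4)
u = -20 (u = Add(-33, 13) = -20)
Function('r')(t, L) = -720 (Function('r')(t, L) = Mul(-9, Mul(-4, -20)) = Mul(-9, 80) = -720)
Mul(Function('r')(-1534, 1797), Pow(Mul(-1, Add(2130513, Mul(-1, -3347909))), -1)) = Mul(-720, Pow(Mul(-1, Add(2130513, Mul(-1, -3347909))), -1)) = Mul(-720, Pow(Mul(-1, Add(2130513, 3347909)), -1)) = Mul(-720, Pow(Mul(-1, 5478422), -1)) = Mul(-720, Pow(-5478422, -1)) = Mul(-720, Rational(-1, 5478422)) = Rational(360, 2739211)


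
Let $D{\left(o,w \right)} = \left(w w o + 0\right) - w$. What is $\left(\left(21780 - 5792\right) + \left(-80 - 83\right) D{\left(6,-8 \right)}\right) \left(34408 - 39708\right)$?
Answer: $253912400$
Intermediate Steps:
$D{\left(o,w \right)} = - w + o w^{2}$ ($D{\left(o,w \right)} = \left(w^{2} o + 0\right) - w = \left(o w^{2} + 0\right) - w = o w^{2} - w = - w + o w^{2}$)
$\left(\left(21780 - 5792\right) + \left(-80 - 83\right) D{\left(6,-8 \right)}\right) \left(34408 - 39708\right) = \left(\left(21780 - 5792\right) + \left(-80 - 83\right) \left(- 8 \left(-1 + 6 \left(-8\right)\right)\right)\right) \left(34408 - 39708\right) = \left(\left(21780 - 5792\right) - 163 \left(- 8 \left(-1 - 48\right)\right)\right) \left(-5300\right) = \left(15988 - 163 \left(\left(-8\right) \left(-49\right)\right)\right) \left(-5300\right) = \left(15988 - 63896\right) \left(-5300\right) = \left(-47908\right) \left(-5300\right) = 253912400$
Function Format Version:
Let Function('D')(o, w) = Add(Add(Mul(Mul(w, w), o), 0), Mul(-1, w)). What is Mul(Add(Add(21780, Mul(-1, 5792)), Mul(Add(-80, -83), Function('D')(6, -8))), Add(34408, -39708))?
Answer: 253912400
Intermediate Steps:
Function('D')(o, w) = Add(Mul(-1, w), Mul(o, Pow(w, 2))) (Function('D')(o, w) = Add(Add(Mul(Pow(w, 2), o), 0), Mul(-1, w)) = Add(Add(Mul(o, Pow(w, 2)), 0), Mul(-1, w)) = Add(Mul(o, Pow(w, 2)), Mul(-1, w)) = Add(Mul(-1, w), Mul(o, Pow(w, 2))))
Mul(Add(Add(21780, Mul(-1, 5792)), Mul(Add(-80, -83), Function('D')(6, -8))), Add(34408, -39708)) = Mul(Add(Add(21780, Mul(-1, 5792)), Mul(Add(-80, -83), Mul(-8, Add(-1, Mul(6, -8))))), Add(34408, -39708)) = Mul(Add(Add(21780, -5792), Mul(-163, Mul(-8, Add(-1, -48)))), -5300) = Mul(Add(15988, Mul(-163, Mul(-8, -49))), -5300) = Mul(Add(15988, Mul(-163, 392)), -5300) = Mul(Add(15988, -63896), -5300) = Mul(-47908, -5300) = 253912400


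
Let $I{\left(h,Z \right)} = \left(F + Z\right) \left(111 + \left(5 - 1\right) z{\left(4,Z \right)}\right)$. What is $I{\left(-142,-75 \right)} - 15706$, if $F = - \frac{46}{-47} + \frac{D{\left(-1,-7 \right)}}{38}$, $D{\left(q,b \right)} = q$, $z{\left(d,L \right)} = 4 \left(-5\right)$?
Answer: $- \frac{32150635}{1786} \approx -18001.0$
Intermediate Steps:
$z{\left(d,L \right)} = -20$
$F = \frac{1701}{1786}$ ($F = - \frac{46}{-47} - \frac{1}{38} = \left(-46\right) \left(- \frac{1}{47}\right) - \frac{1}{38} = \frac{46}{47} - \frac{1}{38} = \frac{1701}{1786} \approx 0.95241$)
$I{\left(h,Z \right)} = \frac{52731}{1786} + 31 Z$ ($I{\left(h,Z \right)} = \left(\frac{1701}{1786} + Z\right) \left(111 + \left(5 - 1\right) \left(-20\right)\right) = \left(\frac{1701}{1786} + Z\right) \left(111 + 4 \left(-20\right)\right) = \left(\frac{1701}{1786} + Z\right) \left(111 - 80\right) = \left(\frac{1701}{1786} + Z\right) 31 = \frac{52731}{1786} + 31 Z$)
$I{\left(-142,-75 \right)} - 15706 = \left(\frac{52731}{1786} + 31 \left(-75\right)\right) - 15706 = \left(\frac{52731}{1786} - 2325\right) - 15706 = - \frac{4099719}{1786} - 15706 = - \frac{32150635}{1786}$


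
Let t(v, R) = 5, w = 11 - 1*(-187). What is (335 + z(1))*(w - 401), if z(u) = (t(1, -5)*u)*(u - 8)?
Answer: -60900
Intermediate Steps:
w = 198 (w = 11 + 187 = 198)
z(u) = 5*u*(-8 + u) (z(u) = (5*u)*(u - 8) = (5*u)*(-8 + u) = 5*u*(-8 + u))
(335 + z(1))*(w - 401) = (335 + 5*1*(-8 + 1))*(198 - 401) = (335 + 5*1*(-7))*(-203) = (335 - 35)*(-203) = 300*(-203) = -60900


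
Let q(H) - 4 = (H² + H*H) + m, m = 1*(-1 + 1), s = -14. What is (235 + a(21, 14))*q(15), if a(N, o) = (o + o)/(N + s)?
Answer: 108506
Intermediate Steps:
m = 0 (m = 1*0 = 0)
a(N, o) = 2*o/(-14 + N) (a(N, o) = (o + o)/(N - 14) = (2*o)/(-14 + N) = 2*o/(-14 + N))
q(H) = 4 + 2*H² (q(H) = 4 + ((H² + H*H) + 0) = 4 + ((H² + H²) + 0) = 4 + (2*H² + 0) = 4 + 2*H²)
(235 + a(21, 14))*q(15) = (235 + 2*14/(-14 + 21))*(4 + 2*15²) = (235 + 2*14/7)*(4 + 2*225) = (235 + 2*14*(⅐))*(4 + 450) = (235 + 4)*454 = 239*454 = 108506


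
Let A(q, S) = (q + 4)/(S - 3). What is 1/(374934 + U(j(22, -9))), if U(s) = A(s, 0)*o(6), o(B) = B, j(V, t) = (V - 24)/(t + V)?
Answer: 13/4874042 ≈ 2.6672e-6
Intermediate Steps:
j(V, t) = (-24 + V)/(V + t)
A(q, S) = (4 + q)/(-3 + S)
U(s) = -8 - 2*s (U(s) = ((4 + s)/(-3 + 0))*6 = ((4 + s)/(-3))*6 = -(4 + s)/3*6 = (-4/3 - s/3)*6 = -8 - 2*s)
1/(374934 + U(j(22, -9))) = 1/(374934 + (-8 - 2*(-24 + 22)/(22 - 9))) = 1/(374934 + (-8 - 2*(-2)/13)) = 1/(374934 + (-8 - 2*(-2/13))) = 1/(374934 + (-8 + 4/13)) = 1/(374934 - 100/13) = 1/(4874042/13) = 13/4874042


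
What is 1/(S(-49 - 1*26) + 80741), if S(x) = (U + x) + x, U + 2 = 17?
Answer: 1/80606 ≈ 1.2406e-5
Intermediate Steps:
U = 15 (U = -2 + 17 = 15)
S(x) = 15 + 2*x (S(x) = (15 + x) + x = 15 + 2*x)
1/(S(-49 - 1*26) + 80741) = 1/((15 + 2*(-49 - 1*26)) + 80741) = 1/((15 + 2*(-49 - 26)) + 80741) = 1/((15 + 2*(-75)) + 80741) = 1/((15 - 150) + 80741) = 1/(-135 + 80741) = 1/80606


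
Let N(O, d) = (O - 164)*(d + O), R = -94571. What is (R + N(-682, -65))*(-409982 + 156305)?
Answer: -136323736707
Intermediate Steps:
N(O, d) = (-164 + O)*(O + d)
(R + N(-682, -65))*(-409982 + 156305) = (-94571 + ((-682)² - 164*(-682) - 164*(-65) - 682*(-65)))*(-409982 + 156305) = (-94571 + (465124 + 111848 + 10660 + 44330))*(-253677) = (-94571 + 631962)*(-253677) = 537391*(-253677) = -136323736707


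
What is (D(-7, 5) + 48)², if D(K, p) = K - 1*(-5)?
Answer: 2116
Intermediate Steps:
D(K, p) = 5 + K (D(K, p) = K + 5 = 5 + K)
(D(-7, 5) + 48)² = ((5 - 7) + 48)² = (-2 + 48)² = 46² = 2116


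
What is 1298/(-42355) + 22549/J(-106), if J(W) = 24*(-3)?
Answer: -955156351/3049560 ≈ -313.21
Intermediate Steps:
J(W) = -72
1298/(-42355) + 22549/J(-106) = 1298/(-42355) + 22549/(-72) = 1298*(-1/42355) + 22549*(-1/72) = -1298/42355 - 22549/72 = -955156351/3049560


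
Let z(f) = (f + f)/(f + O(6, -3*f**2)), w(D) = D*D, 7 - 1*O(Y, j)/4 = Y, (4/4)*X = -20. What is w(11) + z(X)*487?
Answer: 2677/2 ≈ 1338.5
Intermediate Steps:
X = -20
O(Y, j) = 28 - 4*Y
w(D) = D**2
z(f) = 2*f/(4 + f) (z(f) = (f + f)/(f + (28 - 4*6)) = (2*f)/(f + (28 - 24)) = (2*f)/(f + 4) = (2*f)/(4 + f) = 2*f/(4 + f))
w(11) + z(X)*487 = 11**2 + (2*(-20)/(4 - 20))*487 = 121 + (2*(-20)/(-16))*487 = 121 + (2*(-20)*(-1/16))*487 = 121 + (5/2)*487 = 121 + 2435/2 = 2677/2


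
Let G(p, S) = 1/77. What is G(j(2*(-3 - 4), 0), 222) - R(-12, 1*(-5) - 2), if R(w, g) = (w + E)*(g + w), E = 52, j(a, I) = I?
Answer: 58521/77 ≈ 760.01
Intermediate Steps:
G(p, S) = 1/77
R(w, g) = (52 + w)*(g + w) (R(w, g) = (w + 52)*(g + w) = (52 + w)*(g + w))
G(j(2*(-3 - 4), 0), 222) - R(-12, 1*(-5) - 2) = 1/77 - ((-12)² + 52*(1*(-5) - 2) + 52*(-12) + (1*(-5) - 2)*(-12)) = 1/77 - (144 + 52*(-5 - 2) - 624 + (-5 - 2)*(-12)) = 1/77 - (144 + 52*(-7) - 624 - 7*(-12)) = 1/77 - (144 - 364 - 624 + 84) = 1/77 - 1*(-760) = 1/77 + 760 = 58521/77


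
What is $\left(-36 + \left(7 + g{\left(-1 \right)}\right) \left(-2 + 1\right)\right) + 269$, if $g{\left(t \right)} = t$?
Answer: $227$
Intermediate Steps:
$\left(-36 + \left(7 + g{\left(-1 \right)}\right) \left(-2 + 1\right)\right) + 269 = \left(-36 + \left(7 - 1\right) \left(-2 + 1\right)\right) + 269 = \left(-36 + 6 \left(-1\right)\right) + 269 = \left(-36 - 6\right) + 269 = -42 + 269 = 227$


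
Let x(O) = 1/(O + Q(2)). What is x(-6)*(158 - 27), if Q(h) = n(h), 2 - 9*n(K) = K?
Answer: -131/6 ≈ -21.833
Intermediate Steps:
n(K) = 2/9 - K/9
Q(h) = 2/9 - h/9
x(O) = 1/O (x(O) = 1/(O + (2/9 - 1/9*2)) = 1/(O + (2/9 - 2/9)) = 1/(O + 0) = 1/O)
x(-6)*(158 - 27) = (158 - 27)/(-6) = -1/6*131 = -131/6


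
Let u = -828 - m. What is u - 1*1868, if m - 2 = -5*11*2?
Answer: -2588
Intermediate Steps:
m = -108 (m = 2 - 5*11*2 = 2 - 55*2 = 2 - 110 = -108)
u = -720 (u = -828 - 1*(-108) = -828 + 108 = -720)
u - 1*1868 = -720 - 1*1868 = -720 - 1868 = -2588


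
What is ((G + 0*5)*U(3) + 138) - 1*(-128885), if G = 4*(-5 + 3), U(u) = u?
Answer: 128999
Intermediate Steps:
G = -8 (G = 4*(-2) = -8)
((G + 0*5)*U(3) + 138) - 1*(-128885) = ((-8 + 0*5)*3 + 138) - 1*(-128885) = ((-8 + 0)*3 + 138) + 128885 = (-8*3 + 138) + 128885 = (-24 + 138) + 128885 = 114 + 128885 = 128999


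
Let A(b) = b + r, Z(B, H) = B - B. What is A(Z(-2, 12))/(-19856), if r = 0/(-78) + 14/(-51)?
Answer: 7/506328 ≈ 1.3825e-5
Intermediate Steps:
r = -14/51 (r = 0*(-1/78) + 14*(-1/51) = 0 - 14/51 = -14/51 ≈ -0.27451)
Z(B, H) = 0
A(b) = -14/51 + b (A(b) = b - 14/51 = -14/51 + b)
A(Z(-2, 12))/(-19856) = (-14/51 + 0)/(-19856) = -14/51*(-1/19856) = 7/506328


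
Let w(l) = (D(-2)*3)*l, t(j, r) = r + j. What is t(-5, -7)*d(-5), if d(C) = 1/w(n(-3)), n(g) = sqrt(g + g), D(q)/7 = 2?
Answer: I*sqrt(6)/21 ≈ 0.11664*I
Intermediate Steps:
D(q) = 14 (D(q) = 7*2 = 14)
n(g) = sqrt(2)*sqrt(g) (n(g) = sqrt(2*g) = sqrt(2)*sqrt(g))
t(j, r) = j + r
w(l) = 42*l (w(l) = (14*3)*l = 42*l)
d(C) = -I*sqrt(6)/252 (d(C) = 1/(42*(sqrt(2)*sqrt(-3))) = 1/(42*(sqrt(2)*(I*sqrt(3)))) = 1/(42*(I*sqrt(6))) = 1/(42*I*sqrt(6)) = -I*sqrt(6)/252)
t(-5, -7)*d(-5) = (-5 - 7)*(-I*sqrt(6)/252) = -(-1)*I*sqrt(6)/21 = I*sqrt(6)/21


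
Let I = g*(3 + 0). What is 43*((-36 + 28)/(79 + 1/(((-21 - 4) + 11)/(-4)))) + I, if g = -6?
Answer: -12398/555 ≈ -22.339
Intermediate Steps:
I = -18 (I = -6*(3 + 0) = -6*3 = -18)
43*((-36 + 28)/(79 + 1/(((-21 - 4) + 11)/(-4)))) + I = 43*((-36 + 28)/(79 + 1/(((-21 - 4) + 11)/(-4)))) - 18 = 43*(-8/(79 + 1/((-25 + 11)*(-1/4)))) - 18 = 43*(-8/(79 + 1/(-14*(-1/4)))) - 18 = 43*(-8/(79 + 1/(7/2))) - 18 = 43*(-8/(79 + 2/7)) - 18 = 43*(-8/555/7) - 18 = 43*(-8*7/555) - 18 = 43*(-56/555) - 18 = -2408/555 - 18 = -12398/555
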